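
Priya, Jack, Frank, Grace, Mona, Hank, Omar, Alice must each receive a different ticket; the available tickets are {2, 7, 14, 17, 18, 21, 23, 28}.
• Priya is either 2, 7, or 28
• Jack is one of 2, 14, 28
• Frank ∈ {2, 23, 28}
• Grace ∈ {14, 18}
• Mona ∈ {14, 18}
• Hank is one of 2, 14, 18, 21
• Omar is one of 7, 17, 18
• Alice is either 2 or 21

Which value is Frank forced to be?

The 8 variables together cover exactly {2, 7, 14, 17, 18, 21, 23, 28} — 8 values for 8 variables — and 17 appears only in Omar's list, so Omar = 17.
The 7 still-open variables draw from only 7 values {2, 7, 14, 18, 21, 23, 28}, so each is used; only Priya can be 7, hence Priya = 7.
The 6 still-open variables draw from only 6 values {2, 14, 18, 21, 23, 28}, so each is used; only Frank can be 23, hence Frank = 23.

23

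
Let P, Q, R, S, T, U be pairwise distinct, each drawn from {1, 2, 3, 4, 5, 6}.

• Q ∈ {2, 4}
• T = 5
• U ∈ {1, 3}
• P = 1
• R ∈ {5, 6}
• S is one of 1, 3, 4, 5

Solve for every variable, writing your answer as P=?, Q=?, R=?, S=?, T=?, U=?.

P=1, Q=2, R=6, S=4, T=5, U=3

P must be 1 (only option left). Strike 1 from S, U.
That leaves T = 5. So R, S can't be 5.
U must be 3 (only option left). Strike 3 from S.
R must be 6 (only option left).
S's domain is down to {4}, so S = 4. Strike 4 from Q.
Q's domain is down to {2}, so Q = 2.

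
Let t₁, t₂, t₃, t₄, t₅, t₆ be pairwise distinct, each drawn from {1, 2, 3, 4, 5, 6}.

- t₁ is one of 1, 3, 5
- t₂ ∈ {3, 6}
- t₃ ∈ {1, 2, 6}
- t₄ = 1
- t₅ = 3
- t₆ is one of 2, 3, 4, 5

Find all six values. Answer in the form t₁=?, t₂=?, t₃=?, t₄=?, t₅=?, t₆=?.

t₁=5, t₂=6, t₃=2, t₄=1, t₅=3, t₆=4

t₄'s domain is down to {1}, so t₄ = 1. Strike 1 from t₁, t₃.
t₅ has just one choice, so t₅ = 3. So t₁, t₂, t₆ can't be 3.
t₁ must be 5 (only option left). Eliminate 5 elsewhere: t₆.
t₂ has just one choice, so t₂ = 6. Remove 6 from t₃.
That leaves t₃ = 2. Eliminate 2 elsewhere: t₆.
t₆'s domain is down to {4}, so t₆ = 4.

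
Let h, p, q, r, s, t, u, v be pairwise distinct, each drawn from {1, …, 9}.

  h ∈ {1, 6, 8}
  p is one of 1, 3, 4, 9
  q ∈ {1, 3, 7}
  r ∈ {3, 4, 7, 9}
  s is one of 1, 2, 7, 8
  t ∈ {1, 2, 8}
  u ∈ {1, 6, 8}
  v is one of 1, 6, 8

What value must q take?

3

h, u, v between them cover only {1, 6, 8} — a naked triple. Remove those values from p, q, s, t.
t has just one choice, so t = 2. Eliminate 2 elsewhere: s.
That leaves s = 7. Strike 7 from q, r.
So q = 3.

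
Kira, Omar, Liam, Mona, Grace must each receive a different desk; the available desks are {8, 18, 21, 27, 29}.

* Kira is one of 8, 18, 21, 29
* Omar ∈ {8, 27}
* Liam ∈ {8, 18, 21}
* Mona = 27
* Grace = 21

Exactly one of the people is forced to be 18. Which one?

Mona's domain is down to {27}, so Mona = 27. Remove 27 from Omar.
Grace's domain is down to {21}, so Grace = 21. So Kira, Liam can't be 21.
Omar has just one choice, so Omar = 8. Strike 8 from Kira, Liam.
So 18 goes to Liam.

Liam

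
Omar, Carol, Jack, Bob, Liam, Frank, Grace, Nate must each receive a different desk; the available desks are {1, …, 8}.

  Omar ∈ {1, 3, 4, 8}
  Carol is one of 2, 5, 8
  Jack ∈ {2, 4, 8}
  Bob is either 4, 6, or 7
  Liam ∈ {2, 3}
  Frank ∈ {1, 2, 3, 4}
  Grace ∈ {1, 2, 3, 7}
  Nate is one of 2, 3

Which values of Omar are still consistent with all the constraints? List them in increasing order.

Among the 8 variables, 5 fits only Carol (and all 8 values in {1, 2, 3, 4, 5, 6, 7, 8} must be used), so Carol = 5.
Among the 7 still-open variables, 6 fits only Bob (and all 7 values in {1, 2, 3, 4, 6, 7, 8} must be used), so Bob = 6.
The 6 still-open variables draw from only 6 values {1, 2, 3, 4, 7, 8}, so each is used; only Grace can be 7, hence Grace = 7.
The 2 variables Liam and Nate are confined to {2, 3}, which locks those values in; drop them from Omar, Jack, Frank.
No further eliminations apply; Omar can still be any of 1, 4, 8.

1, 4, 8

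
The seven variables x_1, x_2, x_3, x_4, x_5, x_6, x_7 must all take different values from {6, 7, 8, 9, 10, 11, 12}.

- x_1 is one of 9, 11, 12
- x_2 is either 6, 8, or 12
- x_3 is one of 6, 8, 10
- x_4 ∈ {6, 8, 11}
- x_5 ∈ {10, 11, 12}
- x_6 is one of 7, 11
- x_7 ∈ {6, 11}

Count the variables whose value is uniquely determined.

The 7 variables draw from only 7 values {6, 7, 8, 9, 10, 11, 12}, so each is used; only x_6 can be 7, hence x_6 = 7.
The 6 still-open variables draw from only 6 values {6, 8, 9, 10, 11, 12}, so each is used; only x_1 can be 9, hence x_1 = 9.
Determined: x_1=9, x_6=7. The other variables each still have more than one consistent value. That makes 2.

2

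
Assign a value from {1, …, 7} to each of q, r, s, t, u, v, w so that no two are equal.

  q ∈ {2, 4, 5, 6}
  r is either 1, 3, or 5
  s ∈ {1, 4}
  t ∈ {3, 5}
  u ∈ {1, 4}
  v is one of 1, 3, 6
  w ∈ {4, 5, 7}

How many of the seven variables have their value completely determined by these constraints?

The 7 variables draw from only 7 values {1, 2, 3, 4, 5, 6, 7}, so each is used; only q can be 2, hence q = 2.
The 6 still-open variables together cover exactly {1, 3, 4, 5, 6, 7} — 6 values for 6 variables — and 6 appears only in v's list, so v = 6.
The 5 still-open variables draw from only 5 values {1, 3, 4, 5, 7}, so each is used; only w can be 7, hence w = 7.
s and u between them cover only {1, 4} — a naked pair. Remove those values from r.
Determined: q=2, v=6, w=7. The other variables each still have more than one consistent value. That makes 3.

3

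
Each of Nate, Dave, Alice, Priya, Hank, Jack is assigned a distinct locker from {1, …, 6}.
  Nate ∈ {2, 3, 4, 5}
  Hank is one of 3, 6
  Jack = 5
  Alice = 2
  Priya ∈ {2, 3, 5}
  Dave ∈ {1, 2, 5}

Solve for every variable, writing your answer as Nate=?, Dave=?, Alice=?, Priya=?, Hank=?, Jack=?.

Alice's domain is down to {2}, so Alice = 2. Strike 2 from Nate, Dave, Priya.
Jack has just one choice, so Jack = 5. Eliminate 5 elsewhere: Nate, Dave, Priya.
Dave must be 1 (only option left).
Priya must be 3 (only option left). Strike 3 from Nate, Hank.
Hank must be 6 (only option left).
Nate's domain is down to {4}, so Nate = 4.

Nate=4, Dave=1, Alice=2, Priya=3, Hank=6, Jack=5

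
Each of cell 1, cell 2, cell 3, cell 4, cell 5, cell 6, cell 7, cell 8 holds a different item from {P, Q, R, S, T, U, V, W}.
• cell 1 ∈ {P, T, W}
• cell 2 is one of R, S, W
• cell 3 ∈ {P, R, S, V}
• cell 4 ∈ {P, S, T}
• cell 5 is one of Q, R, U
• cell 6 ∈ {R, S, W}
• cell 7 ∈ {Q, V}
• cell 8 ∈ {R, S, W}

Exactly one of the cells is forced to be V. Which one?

Among the 8 variables, U fits only cell 5 (and all 8 values in {P, Q, R, S, T, U, V, W} must be used), so cell 5 = U.
Among the 7 still-open variables, Q fits only cell 7 (and all 7 values in {P, Q, R, S, T, V, W} must be used), so cell 7 = Q.
The 6 still-open variables draw from only 6 values {P, R, S, T, V, W}, so each is used; only cell 3 can be V, hence cell 3 = V.

cell 3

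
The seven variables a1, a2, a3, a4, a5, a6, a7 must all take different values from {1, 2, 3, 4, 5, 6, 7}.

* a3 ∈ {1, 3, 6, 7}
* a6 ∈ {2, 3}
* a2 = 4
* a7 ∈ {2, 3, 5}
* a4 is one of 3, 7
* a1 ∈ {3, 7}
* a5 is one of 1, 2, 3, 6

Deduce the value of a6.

a2 must be 4 (only option left).
The 6 still-open variables together cover exactly {1, 2, 3, 5, 6, 7} — 6 values for 6 variables — and 5 appears only in a7's list, so a7 = 5.
a1 and a4 share exactly the 2 values {3, 7}; by pigeonhole those values go to them, so strike 3, 7 from a3, a5, a6.
So a6 = 2.

2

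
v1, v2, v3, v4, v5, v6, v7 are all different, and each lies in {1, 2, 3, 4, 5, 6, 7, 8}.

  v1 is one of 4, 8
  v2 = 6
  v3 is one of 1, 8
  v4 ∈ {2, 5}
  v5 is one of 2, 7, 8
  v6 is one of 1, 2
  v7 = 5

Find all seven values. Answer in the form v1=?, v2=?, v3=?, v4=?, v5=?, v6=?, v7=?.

v2 must be 6 (only option left).
v7 must be 5 (only option left). Remove 5 from v4.
v4 has just one choice, so v4 = 2. Eliminate 2 elsewhere: v5, v6.
v6 must be 1 (only option left). Remove 1 from v3.
That leaves v3 = 8. So v1, v5 can't be 8.
v5 must be 7 (only option left).
v1 has just one choice, so v1 = 4.

v1=4, v2=6, v3=8, v4=2, v5=7, v6=1, v7=5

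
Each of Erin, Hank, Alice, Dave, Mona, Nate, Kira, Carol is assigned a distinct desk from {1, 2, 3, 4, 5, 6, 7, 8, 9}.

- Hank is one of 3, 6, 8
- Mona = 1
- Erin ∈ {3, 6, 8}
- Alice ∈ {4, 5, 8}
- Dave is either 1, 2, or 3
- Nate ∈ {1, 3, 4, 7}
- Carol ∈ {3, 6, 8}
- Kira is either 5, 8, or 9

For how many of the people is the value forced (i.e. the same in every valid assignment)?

2

Mona must be 1 (only option left). Eliminate 1 elsewhere: Dave, Nate.
The 3 variables Erin, Hank, Carol are confined to {3, 6, 8}, which locks those values in; drop them from Alice, Dave, Nate, Kira.
Dave must be 2 (only option left).
Determined: Dave=2, Mona=1. The other people each still have more than one consistent value. That makes 2.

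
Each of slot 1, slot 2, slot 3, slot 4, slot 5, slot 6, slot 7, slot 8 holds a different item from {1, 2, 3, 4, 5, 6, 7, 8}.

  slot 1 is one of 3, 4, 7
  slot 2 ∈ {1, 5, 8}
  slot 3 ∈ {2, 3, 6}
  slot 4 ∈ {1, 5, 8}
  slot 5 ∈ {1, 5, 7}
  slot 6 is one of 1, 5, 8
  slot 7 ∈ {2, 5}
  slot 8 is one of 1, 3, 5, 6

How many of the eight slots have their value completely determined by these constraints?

3

The 8 variables draw from only 8 values {1, 2, 3, 4, 5, 6, 7, 8}, so each is used; only slot 1 can be 4, hence slot 1 = 4.
Among the 7 still-open variables, 7 fits only slot 5 (and all 7 values in {1, 2, 3, 5, 6, 7, 8} must be used), so slot 5 = 7.
The 3 variables slot 2, slot 4, slot 6 are confined to {1, 5, 8}, which locks those values in; drop them from slot 7, slot 8.
slot 7's domain is down to {2}, so slot 7 = 2. Strike 2 from slot 3.
Determined: slot 1=4, slot 5=7, slot 7=2. The other slots each still have more than one consistent value. That makes 3.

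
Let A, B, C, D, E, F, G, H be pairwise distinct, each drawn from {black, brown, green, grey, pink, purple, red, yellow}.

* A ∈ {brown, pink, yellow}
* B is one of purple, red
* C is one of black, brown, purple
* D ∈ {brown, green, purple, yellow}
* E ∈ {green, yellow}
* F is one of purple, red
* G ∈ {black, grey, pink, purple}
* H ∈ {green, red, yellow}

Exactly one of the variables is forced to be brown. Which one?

The 8 variables draw from only 8 values {black, brown, green, grey, pink, purple, red, yellow}, so each is used; only G can be grey, hence G = grey.
Among the 7 still-open variables, black fits only C (and all 7 values in {black, brown, green, pink, purple, red, yellow} must be used), so C = black.
The 6 still-open variables draw from only 6 values {brown, green, pink, purple, red, yellow}, so each is used; only A can be pink, hence A = pink.
The 5 still-open variables draw from only 5 values {brown, green, purple, red, yellow}, so each is used; only D can be brown, hence D = brown.

D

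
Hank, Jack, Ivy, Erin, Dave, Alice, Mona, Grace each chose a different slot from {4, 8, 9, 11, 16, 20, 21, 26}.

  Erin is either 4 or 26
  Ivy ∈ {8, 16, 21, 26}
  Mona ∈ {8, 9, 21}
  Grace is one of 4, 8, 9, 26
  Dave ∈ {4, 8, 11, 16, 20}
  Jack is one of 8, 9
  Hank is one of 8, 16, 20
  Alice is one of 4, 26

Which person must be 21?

Mona

Among the 8 variables, 11 fits only Dave (and all 8 values in {4, 8, 9, 11, 16, 20, 21, 26} must be used), so Dave = 11.
The 7 still-open variables together cover exactly {4, 8, 9, 16, 20, 21, 26} — 7 values for 7 variables — and 20 appears only in Hank's list, so Hank = 20.
The 6 still-open variables draw from only 6 values {4, 8, 9, 16, 21, 26}, so each is used; only Ivy can be 16, hence Ivy = 16.
Among the 5 still-open variables, 21 fits only Mona (and all 5 values in {4, 8, 9, 21, 26} must be used), so Mona = 21.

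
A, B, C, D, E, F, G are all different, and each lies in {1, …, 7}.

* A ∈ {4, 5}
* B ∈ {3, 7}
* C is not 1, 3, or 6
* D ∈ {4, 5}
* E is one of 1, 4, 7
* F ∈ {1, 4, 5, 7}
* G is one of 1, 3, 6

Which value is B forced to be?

Among the 7 variables, 2 fits only C (and all 7 values in {1, 2, 3, 4, 5, 6, 7} must be used), so C = 2.
The 6 still-open variables together cover exactly {1, 3, 4, 5, 6, 7} — 6 values for 6 variables — and 6 appears only in G's list, so G = 6.
The 5 still-open variables draw from only 5 values {1, 3, 4, 5, 7}, so each is used; only B can be 3, hence B = 3.

3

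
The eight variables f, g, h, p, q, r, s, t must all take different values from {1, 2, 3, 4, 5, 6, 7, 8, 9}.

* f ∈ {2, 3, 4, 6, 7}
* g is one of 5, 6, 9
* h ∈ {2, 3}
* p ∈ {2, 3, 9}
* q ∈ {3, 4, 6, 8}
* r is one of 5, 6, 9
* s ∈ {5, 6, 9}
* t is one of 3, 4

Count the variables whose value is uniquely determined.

3

The 8 variables together cover exactly {2, 3, 4, 5, 6, 7, 8, 9} — 8 values for 8 variables — and 7 appears only in f's list, so f = 7.
The 7 still-open variables together cover exactly {2, 3, 4, 5, 6, 8, 9} — 7 values for 7 variables — and 8 appears only in q's list, so q = 8.
The 6 still-open variables draw from only 6 values {2, 3, 4, 5, 6, 9}, so each is used; only t can be 4, hence t = 4.
g, r, s between them cover only {5, 6, 9} — a naked triple. Remove those values from p.
Determined: f=7, q=8, t=4. The other variables each still have more than one consistent value. That makes 3.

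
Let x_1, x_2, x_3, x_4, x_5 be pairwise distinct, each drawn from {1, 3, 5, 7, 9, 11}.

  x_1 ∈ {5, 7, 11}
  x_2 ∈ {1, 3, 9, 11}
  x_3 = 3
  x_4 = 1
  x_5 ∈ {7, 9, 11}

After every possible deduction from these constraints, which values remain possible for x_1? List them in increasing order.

x_3 must be 3 (only option left). So x_2 can't be 3.
x_4's domain is down to {1}, so x_4 = 1. So x_2 can't be 1.
No further eliminations apply; x_1 can still be any of 5, 7, 11.

5, 7, 11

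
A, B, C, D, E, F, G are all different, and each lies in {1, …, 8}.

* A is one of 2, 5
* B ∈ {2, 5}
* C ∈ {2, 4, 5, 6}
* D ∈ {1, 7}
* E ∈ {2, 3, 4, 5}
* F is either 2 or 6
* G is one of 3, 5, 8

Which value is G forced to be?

8

A and B between them cover only {2, 5} — a naked pair. Remove those values from C, E, F, G.
F's domain is down to {6}, so F = 6. Remove 6 from C.
C's domain is down to {4}, so C = 4. Eliminate 4 elsewhere: E.
That leaves E = 3. Eliminate 3 elsewhere: G.
So G = 8.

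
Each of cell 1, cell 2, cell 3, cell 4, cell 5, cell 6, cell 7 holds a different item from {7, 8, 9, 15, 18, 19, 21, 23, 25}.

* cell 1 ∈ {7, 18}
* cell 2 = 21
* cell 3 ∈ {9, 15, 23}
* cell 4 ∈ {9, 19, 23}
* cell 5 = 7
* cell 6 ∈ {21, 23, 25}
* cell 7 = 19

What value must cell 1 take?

cell 2 must be 21 (only option left). Strike 21 from cell 6.
That leaves cell 5 = 7. Eliminate 7 elsewhere: cell 1.
So cell 1 = 18.

18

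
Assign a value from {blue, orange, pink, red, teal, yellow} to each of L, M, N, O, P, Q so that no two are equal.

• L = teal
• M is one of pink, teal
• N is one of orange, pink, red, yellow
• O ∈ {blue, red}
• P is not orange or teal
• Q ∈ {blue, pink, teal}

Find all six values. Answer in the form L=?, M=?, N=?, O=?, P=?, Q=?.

L=teal, M=pink, N=orange, O=red, P=yellow, Q=blue

L must be teal (only option left). Strike teal from M, Q.
M must be pink (only option left). Remove pink from N, P, Q.
Q's domain is down to {blue}, so Q = blue. So O, P can't be blue.
O must be red (only option left). Remove red from N, P.
That leaves P = yellow. Remove yellow from N.
N's domain is down to {orange}, so N = orange.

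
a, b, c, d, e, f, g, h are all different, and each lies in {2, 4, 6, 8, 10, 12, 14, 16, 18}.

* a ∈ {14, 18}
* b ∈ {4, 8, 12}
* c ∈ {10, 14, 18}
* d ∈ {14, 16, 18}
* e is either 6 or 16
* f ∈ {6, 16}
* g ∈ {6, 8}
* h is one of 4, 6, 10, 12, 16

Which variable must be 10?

The 2 variables e and f are confined to {6, 16}, which locks those values in; drop them from d, g, h.
g must be 8 (only option left). Strike 8 from b.
The 2 variables a and d are confined to {14, 18}, which locks those values in; drop them from c.
So 10 goes to c.

c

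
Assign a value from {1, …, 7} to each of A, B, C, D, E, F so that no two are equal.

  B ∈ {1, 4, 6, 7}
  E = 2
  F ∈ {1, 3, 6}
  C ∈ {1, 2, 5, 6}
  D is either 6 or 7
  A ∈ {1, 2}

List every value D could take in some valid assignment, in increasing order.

E's domain is down to {2}, so E = 2. So A, C can't be 2.
A must be 1 (only option left). Eliminate 1 elsewhere: B, C, F.
No further eliminations apply; D can still be any of 6, 7.

6, 7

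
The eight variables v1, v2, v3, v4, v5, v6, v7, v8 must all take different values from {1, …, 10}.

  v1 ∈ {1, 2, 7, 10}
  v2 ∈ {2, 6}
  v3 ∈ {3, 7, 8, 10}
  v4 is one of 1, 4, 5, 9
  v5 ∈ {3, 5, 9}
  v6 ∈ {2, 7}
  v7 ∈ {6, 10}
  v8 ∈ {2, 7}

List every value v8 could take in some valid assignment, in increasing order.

v6 and v8 between them cover only {2, 7} — a naked pair. Remove those values from v1, v2, v3.
v2 has just one choice, so v2 = 6. Strike 6 from v7.
v7 has just one choice, so v7 = 10. Eliminate 10 elsewhere: v1, v3.
v1 has just one choice, so v1 = 1. Eliminate 1 elsewhere: v4.
No further eliminations apply; v8 can still be any of 2, 7.

2, 7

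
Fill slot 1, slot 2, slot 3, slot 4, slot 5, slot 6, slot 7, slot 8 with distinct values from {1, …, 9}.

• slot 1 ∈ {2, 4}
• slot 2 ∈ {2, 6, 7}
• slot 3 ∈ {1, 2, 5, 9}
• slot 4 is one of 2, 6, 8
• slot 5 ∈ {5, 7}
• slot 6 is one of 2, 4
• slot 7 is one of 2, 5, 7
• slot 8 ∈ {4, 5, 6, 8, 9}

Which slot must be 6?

Among the 8 variables, 1 fits only slot 3 (and all 8 values in {1, 2, 4, 5, 6, 7, 8, 9} must be used), so slot 3 = 1.
Among the 7 still-open variables, 9 fits only slot 8 (and all 7 values in {2, 4, 5, 6, 7, 8, 9} must be used), so slot 8 = 9.
The 6 still-open variables together cover exactly {2, 4, 5, 6, 7, 8} — 6 values for 6 variables — and 8 appears only in slot 4's list, so slot 4 = 8.
The 5 still-open variables together cover exactly {2, 4, 5, 6, 7} — 5 values for 5 variables — and 6 appears only in slot 2's list, so slot 2 = 6.

slot 2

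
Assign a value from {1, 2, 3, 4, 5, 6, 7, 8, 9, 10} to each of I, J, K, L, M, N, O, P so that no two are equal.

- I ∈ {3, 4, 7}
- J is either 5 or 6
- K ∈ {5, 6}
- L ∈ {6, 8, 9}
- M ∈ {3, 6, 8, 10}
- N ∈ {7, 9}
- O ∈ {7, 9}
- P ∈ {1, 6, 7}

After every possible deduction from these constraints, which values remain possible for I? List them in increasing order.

The 2 variables J and K are confined to {5, 6}, which locks those values in; drop them from L, M, P.
The 2 variables N and O are confined to {7, 9}, which locks those values in; drop them from I, L, P.
L's domain is down to {8}, so L = 8. Remove 8 from M.
P's domain is down to {1}, so P = 1.
No further eliminations apply; I can still be any of 3, 4.

3, 4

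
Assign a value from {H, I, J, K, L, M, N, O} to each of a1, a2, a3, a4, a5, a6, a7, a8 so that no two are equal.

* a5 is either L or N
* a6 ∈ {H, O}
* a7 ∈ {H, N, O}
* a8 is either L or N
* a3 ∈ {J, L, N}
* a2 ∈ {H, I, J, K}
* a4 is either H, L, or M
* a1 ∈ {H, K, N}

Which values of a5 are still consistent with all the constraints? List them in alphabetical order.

L, N

The 8 variables draw from only 8 values {H, I, J, K, L, M, N, O}, so each is used; only a2 can be I, hence a2 = I.
Among the 7 still-open variables, J fits only a3 (and all 7 values in {H, J, K, L, M, N, O} must be used), so a3 = J.
Among the 6 still-open variables, K fits only a1 (and all 6 values in {H, K, L, M, N, O} must be used), so a1 = K.
Among the 5 still-open variables, M fits only a4 (and all 5 values in {H, L, M, N, O} must be used), so a4 = M.
a5 and a8 share exactly the 2 values {L, N}; by pigeonhole those values go to them, so strike L, N from a7.
No further eliminations apply; a5 can still be any of L, N.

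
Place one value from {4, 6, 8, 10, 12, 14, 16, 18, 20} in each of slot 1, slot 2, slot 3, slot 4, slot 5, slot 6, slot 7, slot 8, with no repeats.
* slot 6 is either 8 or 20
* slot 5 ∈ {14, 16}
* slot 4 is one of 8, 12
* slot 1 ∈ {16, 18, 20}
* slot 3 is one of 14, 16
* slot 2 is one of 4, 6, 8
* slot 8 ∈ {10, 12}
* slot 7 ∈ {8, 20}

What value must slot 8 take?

10

The 2 variables slot 3 and slot 5 are confined to {14, 16}, which locks those values in; drop them from slot 1.
The 2 variables slot 6 and slot 7 are confined to {8, 20}, which locks those values in; drop them from slot 1, slot 2, slot 4.
That leaves slot 1 = 18.
slot 4 has just one choice, so slot 4 = 12. Remove 12 from slot 8.
So slot 8 = 10.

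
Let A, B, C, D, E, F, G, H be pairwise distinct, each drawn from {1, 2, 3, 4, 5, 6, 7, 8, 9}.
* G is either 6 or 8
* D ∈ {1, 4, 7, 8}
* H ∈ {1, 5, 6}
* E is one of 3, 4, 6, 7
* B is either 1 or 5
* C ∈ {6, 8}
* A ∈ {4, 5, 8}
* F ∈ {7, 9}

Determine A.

4

The 8 variables together cover exactly {1, 3, 4, 5, 6, 7, 8, 9} — 8 values for 8 variables — and 3 appears only in E's list, so E = 3.
Among the 7 still-open variables, 9 fits only F (and all 7 values in {1, 4, 5, 6, 7, 8, 9} must be used), so F = 9.
The 6 still-open variables draw from only 6 values {1, 4, 5, 6, 7, 8}, so each is used; only D can be 7, hence D = 7.
Among the 5 still-open variables, 4 fits only A (and all 5 values in {1, 4, 5, 6, 8} must be used), so A = 4.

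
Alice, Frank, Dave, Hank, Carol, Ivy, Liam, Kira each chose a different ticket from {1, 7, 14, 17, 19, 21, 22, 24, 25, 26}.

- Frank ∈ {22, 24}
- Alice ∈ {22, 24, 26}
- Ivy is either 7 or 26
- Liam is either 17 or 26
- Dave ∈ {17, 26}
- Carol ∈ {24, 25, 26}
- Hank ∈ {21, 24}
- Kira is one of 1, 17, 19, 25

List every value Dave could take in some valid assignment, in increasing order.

The 2 variables Dave and Liam are confined to {17, 26}, which locks those values in; drop them from Alice, Carol, Ivy, Kira.
That leaves Ivy = 7.
Alice and Frank between them cover only {22, 24} — a naked pair. Remove those values from Hank, Carol.
That leaves Hank = 21.
That leaves Carol = 25. Eliminate 25 elsewhere: Kira.
No further eliminations apply; Dave can still be any of 17, 26.

17, 26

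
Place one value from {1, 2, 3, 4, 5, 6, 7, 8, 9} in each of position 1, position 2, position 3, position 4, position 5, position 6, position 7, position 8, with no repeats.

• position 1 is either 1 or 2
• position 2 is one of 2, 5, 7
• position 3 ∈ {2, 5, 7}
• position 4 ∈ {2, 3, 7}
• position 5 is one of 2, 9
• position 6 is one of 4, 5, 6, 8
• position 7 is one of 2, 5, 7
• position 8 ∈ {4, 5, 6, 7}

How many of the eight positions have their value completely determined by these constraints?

3

position 2, position 3, position 7 between them cover only {2, 5, 7} — a naked triple. Remove those values from position 1, position 4, position 5, position 6, position 8.
position 1 must be 1 (only option left).
position 4 must be 3 (only option left).
That leaves position 5 = 9.
Determined: position 1=1, position 4=3, position 5=9. The other positions each still have more than one consistent value. That makes 3.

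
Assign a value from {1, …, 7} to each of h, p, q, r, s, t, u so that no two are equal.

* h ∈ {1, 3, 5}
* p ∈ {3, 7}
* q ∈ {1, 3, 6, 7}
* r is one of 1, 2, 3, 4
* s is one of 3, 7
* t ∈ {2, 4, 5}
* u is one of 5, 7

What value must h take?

Among the 7 variables, 6 fits only q (and all 7 values in {1, 2, 3, 4, 5, 6, 7} must be used), so q = 6.
p and s share exactly the 2 values {3, 7}; by pigeonhole those values go to them, so strike 3, 7 from h, r, u.
u must be 5 (only option left). Eliminate 5 elsewhere: h, t.
So h = 1.

1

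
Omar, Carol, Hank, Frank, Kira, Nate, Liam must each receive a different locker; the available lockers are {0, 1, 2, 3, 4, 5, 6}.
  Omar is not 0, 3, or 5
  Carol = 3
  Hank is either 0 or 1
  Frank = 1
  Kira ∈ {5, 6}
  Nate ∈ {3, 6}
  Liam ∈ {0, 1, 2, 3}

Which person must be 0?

Hank

Carol's domain is down to {3}, so Carol = 3. So Nate, Liam can't be 3.
Frank's domain is down to {1}, so Frank = 1. Strike 1 from Omar, Hank, Liam.
So 0 goes to Hank.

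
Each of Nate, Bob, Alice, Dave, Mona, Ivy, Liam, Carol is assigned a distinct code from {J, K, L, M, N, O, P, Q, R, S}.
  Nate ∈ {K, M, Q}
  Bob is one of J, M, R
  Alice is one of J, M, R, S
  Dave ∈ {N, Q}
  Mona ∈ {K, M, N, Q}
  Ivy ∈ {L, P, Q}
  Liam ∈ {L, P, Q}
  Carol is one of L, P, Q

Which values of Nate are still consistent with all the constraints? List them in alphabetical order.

K, M

The 3 variables Ivy, Liam, Carol are confined to {L, P, Q}, which locks those values in; drop them from Nate, Dave, Mona.
Dave has just one choice, so Dave = N. Strike N from Mona.
The 2 variables Nate and Mona are confined to {K, M}, which locks those values in; drop them from Bob, Alice.
No further eliminations apply; Nate can still be any of K, M.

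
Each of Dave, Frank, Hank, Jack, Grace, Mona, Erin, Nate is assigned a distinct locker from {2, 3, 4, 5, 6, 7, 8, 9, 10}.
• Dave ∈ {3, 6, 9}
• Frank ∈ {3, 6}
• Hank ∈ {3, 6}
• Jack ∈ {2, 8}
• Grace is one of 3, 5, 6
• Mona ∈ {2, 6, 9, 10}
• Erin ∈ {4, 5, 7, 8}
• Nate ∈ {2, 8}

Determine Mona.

10

Frank and Hank between them cover only {3, 6} — a naked pair. Remove those values from Dave, Grace, Mona.
Dave's domain is down to {9}, so Dave = 9. So Mona can't be 9.
Grace's domain is down to {5}, so Grace = 5. Remove 5 from Erin.
Jack and Nate share exactly the 2 values {2, 8}; by pigeonhole those values go to them, so strike 2, 8 from Mona, Erin.
So Mona = 10.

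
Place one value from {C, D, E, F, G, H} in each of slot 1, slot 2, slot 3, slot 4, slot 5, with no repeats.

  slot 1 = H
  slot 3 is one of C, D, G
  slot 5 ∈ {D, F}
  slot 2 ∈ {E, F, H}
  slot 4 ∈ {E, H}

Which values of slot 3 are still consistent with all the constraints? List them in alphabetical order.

C, G

slot 1 must be H (only option left). Eliminate H elsewhere: slot 2, slot 4.
slot 4 has just one choice, so slot 4 = E. Eliminate E elsewhere: slot 2.
slot 2 has just one choice, so slot 2 = F. So slot 5 can't be F.
slot 5 has just one choice, so slot 5 = D. Remove D from slot 3.
No further eliminations apply; slot 3 can still be any of C, G.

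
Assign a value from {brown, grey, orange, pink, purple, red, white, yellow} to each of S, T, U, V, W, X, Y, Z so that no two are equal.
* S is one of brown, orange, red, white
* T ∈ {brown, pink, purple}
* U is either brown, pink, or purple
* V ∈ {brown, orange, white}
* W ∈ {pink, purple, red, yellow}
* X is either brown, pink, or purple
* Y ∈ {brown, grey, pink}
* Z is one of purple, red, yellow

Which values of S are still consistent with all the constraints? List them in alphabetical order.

orange, white

The 8 variables draw from only 8 values {brown, grey, orange, pink, purple, red, white, yellow}, so each is used; only Y can be grey, hence Y = grey.
T, U, X share exactly the 3 values {brown, pink, purple}; by pigeonhole those values go to them, so strike brown, pink, purple from S, V, W, Z.
The 2 variables W and Z are confined to {red, yellow}, which locks those values in; drop them from S.
No further eliminations apply; S can still be any of orange, white.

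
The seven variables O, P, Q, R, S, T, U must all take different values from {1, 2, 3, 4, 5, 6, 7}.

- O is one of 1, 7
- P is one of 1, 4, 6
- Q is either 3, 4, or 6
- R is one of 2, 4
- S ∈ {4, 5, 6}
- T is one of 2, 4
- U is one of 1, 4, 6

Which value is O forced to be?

7

The 7 variables together cover exactly {1, 2, 3, 4, 5, 6, 7} — 7 values for 7 variables — and 3 appears only in Q's list, so Q = 3.
Among the 6 still-open variables, 5 fits only S (and all 6 values in {1, 2, 4, 5, 6, 7} must be used), so S = 5.
Among the 5 still-open variables, 7 fits only O (and all 5 values in {1, 2, 4, 6, 7} must be used), so O = 7.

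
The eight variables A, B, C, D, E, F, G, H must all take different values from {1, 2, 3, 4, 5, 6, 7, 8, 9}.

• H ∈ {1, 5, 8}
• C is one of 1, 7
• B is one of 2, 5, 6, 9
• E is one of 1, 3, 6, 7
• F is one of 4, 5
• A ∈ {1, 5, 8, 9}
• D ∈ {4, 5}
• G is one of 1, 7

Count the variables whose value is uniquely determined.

C and G share exactly the 2 values {1, 7}; by pigeonhole those values go to them, so strike 1, 7 from A, E, H.
D and F between them cover only {4, 5} — a naked pair. Remove those values from A, B, H.
H must be 8 (only option left). Eliminate 8 elsewhere: A.
A must be 9 (only option left). So B can't be 9.
Determined: A=9, H=8. The other variables each still have more than one consistent value. That makes 2.

2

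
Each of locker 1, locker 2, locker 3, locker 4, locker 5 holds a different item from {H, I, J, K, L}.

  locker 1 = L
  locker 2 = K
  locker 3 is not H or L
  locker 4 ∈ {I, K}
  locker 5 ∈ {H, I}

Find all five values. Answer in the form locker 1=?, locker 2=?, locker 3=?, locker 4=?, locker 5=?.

locker 1 must be L (only option left).
That leaves locker 2 = K. So locker 3, locker 4 can't be K.
locker 4 has just one choice, so locker 4 = I. Eliminate I elsewhere: locker 3, locker 5.
That leaves locker 5 = H.
locker 3 has just one choice, so locker 3 = J.

locker 1=L, locker 2=K, locker 3=J, locker 4=I, locker 5=H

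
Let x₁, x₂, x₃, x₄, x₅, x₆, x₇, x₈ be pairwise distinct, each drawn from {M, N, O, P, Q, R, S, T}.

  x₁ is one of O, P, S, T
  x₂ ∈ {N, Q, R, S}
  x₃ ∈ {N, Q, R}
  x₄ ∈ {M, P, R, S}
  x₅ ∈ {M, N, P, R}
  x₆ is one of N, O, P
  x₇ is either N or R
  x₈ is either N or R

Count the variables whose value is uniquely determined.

4

Among the 8 variables, T fits only x₁ (and all 8 values in {M, N, O, P, Q, R, S, T} must be used), so x₁ = T.
Among the 7 still-open variables, O fits only x₆ (and all 7 values in {M, N, O, P, Q, R, S} must be used), so x₆ = O.
The 2 variables x₇ and x₈ are confined to {N, R}, which locks those values in; drop them from x₂, x₃, x₄, x₅.
x₃'s domain is down to {Q}, so x₃ = Q. Remove Q from x₂.
That leaves x₂ = S. Strike S from x₄.
Determined: x₁=T, x₂=S, x₃=Q, x₆=O. The other variables each still have more than one consistent value. That makes 4.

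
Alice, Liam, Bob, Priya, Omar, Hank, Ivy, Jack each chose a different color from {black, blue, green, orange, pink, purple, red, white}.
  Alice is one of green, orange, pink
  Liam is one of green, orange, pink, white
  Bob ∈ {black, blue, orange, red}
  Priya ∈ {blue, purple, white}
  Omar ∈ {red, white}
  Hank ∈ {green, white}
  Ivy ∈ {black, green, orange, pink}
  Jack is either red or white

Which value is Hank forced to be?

Among the 8 variables, purple fits only Priya (and all 8 values in {black, blue, green, orange, pink, purple, red, white} must be used), so Priya = purple.
The 7 still-open variables draw from only 7 values {black, blue, green, orange, pink, red, white}, so each is used; only Bob can be blue, hence Bob = blue.
The 6 still-open variables together cover exactly {black, green, orange, pink, red, white} — 6 values for 6 variables — and black appears only in Ivy's list, so Ivy = black.
The 2 variables Omar and Jack are confined to {red, white}, which locks those values in; drop them from Liam, Hank.
So Hank = green.

green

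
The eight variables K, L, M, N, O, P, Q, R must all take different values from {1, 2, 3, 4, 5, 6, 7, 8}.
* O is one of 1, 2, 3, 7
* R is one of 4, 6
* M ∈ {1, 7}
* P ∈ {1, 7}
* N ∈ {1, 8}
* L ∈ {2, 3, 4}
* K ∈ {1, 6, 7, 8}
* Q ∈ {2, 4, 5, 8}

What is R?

The 8 variables draw from only 8 values {1, 2, 3, 4, 5, 6, 7, 8}, so each is used; only Q can be 5, hence Q = 5.
The 2 variables M and P are confined to {1, 7}, which locks those values in; drop them from K, N, O.
N has just one choice, so N = 8. Eliminate 8 elsewhere: K.
K has just one choice, so K = 6. So R can't be 6.
So R = 4.

4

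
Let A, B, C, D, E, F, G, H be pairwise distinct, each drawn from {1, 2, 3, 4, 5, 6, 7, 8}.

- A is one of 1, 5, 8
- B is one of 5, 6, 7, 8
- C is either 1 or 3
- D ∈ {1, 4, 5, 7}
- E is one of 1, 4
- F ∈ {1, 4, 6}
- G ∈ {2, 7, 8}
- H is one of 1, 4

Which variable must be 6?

The 8 variables together cover exactly {1, 2, 3, 4, 5, 6, 7, 8} — 8 values for 8 variables — and 2 appears only in G's list, so G = 2.
The 7 still-open variables draw from only 7 values {1, 3, 4, 5, 6, 7, 8}, so each is used; only C can be 3, hence C = 3.
The 2 variables E and H are confined to {1, 4}, which locks those values in; drop them from A, D, F.
So 6 goes to F.

F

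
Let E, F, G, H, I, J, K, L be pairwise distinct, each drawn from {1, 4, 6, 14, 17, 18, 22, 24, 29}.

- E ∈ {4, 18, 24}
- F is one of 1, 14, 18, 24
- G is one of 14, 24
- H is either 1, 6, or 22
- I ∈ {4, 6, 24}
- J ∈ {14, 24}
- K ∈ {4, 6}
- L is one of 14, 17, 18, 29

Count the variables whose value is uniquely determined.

The 2 variables G and J are confined to {14, 24}, which locks those values in; drop them from E, F, I, L.
I and K share exactly the 2 values {4, 6}; by pigeonhole those values go to them, so strike 4, 6 from E, H.
E has just one choice, so E = 18. Strike 18 from F, L.
F's domain is down to {1}, so F = 1. Remove 1 from H.
H has just one choice, so H = 22.
Determined: E=18, F=1, H=22. The other variables each still have more than one consistent value. That makes 3.

3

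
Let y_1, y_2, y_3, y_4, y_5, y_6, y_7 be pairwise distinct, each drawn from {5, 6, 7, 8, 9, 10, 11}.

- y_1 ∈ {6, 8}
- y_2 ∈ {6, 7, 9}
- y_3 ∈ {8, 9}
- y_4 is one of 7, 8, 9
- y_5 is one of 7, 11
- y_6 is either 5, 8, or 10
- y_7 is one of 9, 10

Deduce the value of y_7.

10

Among the 7 variables, 5 fits only y_6 (and all 7 values in {5, 6, 7, 8, 9, 10, 11} must be used), so y_6 = 5.
Among the 6 still-open variables, 10 fits only y_7 (and all 6 values in {6, 7, 8, 9, 10, 11} must be used), so y_7 = 10.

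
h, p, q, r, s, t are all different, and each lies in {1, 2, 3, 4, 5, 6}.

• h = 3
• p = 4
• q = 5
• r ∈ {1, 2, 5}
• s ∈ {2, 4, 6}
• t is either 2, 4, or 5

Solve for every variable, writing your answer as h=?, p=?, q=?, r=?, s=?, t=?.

h=3, p=4, q=5, r=1, s=6, t=2

h's domain is down to {3}, so h = 3.
That leaves p = 4. Eliminate 4 elsewhere: s, t.
q's domain is down to {5}, so q = 5. Eliminate 5 elsewhere: r, t.
t has just one choice, so t = 2. Eliminate 2 elsewhere: r, s.
r's domain is down to {1}, so r = 1.
s has just one choice, so s = 6.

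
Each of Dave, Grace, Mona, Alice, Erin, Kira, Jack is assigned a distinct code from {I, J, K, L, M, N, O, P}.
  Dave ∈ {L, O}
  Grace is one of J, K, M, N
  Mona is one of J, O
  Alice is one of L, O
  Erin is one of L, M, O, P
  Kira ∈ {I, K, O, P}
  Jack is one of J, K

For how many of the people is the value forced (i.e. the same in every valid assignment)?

Dave and Alice between them cover only {L, O} — a naked pair. Remove those values from Mona, Erin, Kira.
Mona must be J (only option left). So Grace, Jack can't be J.
Jack's domain is down to {K}, so Jack = K. Eliminate K elsewhere: Grace, Kira.
Determined: Mona=J, Jack=K. The other people each still have more than one consistent value. That makes 2.

2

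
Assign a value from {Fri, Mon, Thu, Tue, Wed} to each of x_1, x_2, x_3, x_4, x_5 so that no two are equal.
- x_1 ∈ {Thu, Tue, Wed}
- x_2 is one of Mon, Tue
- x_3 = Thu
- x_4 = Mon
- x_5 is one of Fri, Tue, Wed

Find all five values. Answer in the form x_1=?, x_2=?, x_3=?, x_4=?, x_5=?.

x_3 has just one choice, so x_3 = Thu. Remove Thu from x_1.
x_4 must be Mon (only option left). Eliminate Mon elsewhere: x_2.
x_2 has just one choice, so x_2 = Tue. So x_1, x_5 can't be Tue.
x_1's domain is down to {Wed}, so x_1 = Wed. Remove Wed from x_5.
x_5 must be Fri (only option left).

x_1=Wed, x_2=Tue, x_3=Thu, x_4=Mon, x_5=Fri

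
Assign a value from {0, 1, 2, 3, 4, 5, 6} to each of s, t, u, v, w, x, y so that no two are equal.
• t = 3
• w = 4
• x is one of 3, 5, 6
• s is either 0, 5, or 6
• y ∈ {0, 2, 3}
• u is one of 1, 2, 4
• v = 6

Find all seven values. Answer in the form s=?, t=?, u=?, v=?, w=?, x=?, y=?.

t's domain is down to {3}, so t = 3. Remove 3 from x, y.
That leaves v = 6. Remove 6 from s, x.
w must be 4 (only option left). Eliminate 4 elsewhere: u.
x's domain is down to {5}, so x = 5. Eliminate 5 elsewhere: s.
s's domain is down to {0}, so s = 0. So y can't be 0.
y has just one choice, so y = 2. So u can't be 2.
u has just one choice, so u = 1.

s=0, t=3, u=1, v=6, w=4, x=5, y=2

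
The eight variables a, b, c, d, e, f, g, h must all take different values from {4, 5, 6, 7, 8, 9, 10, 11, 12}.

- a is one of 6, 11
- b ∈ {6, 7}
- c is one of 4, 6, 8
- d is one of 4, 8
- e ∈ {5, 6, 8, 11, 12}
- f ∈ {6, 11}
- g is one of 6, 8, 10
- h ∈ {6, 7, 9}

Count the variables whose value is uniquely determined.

3

a and f share exactly the 2 values {6, 11}; by pigeonhole those values go to them, so strike 6, 11 from b, c, e, g, h.
b's domain is down to {7}, so b = 7. So h can't be 7.
That leaves h = 9.
c and d share exactly the 2 values {4, 8}; by pigeonhole those values go to them, so strike 4, 8 from e, g.
g has just one choice, so g = 10.
Determined: b=7, g=10, h=9. The other variables each still have more than one consistent value. That makes 3.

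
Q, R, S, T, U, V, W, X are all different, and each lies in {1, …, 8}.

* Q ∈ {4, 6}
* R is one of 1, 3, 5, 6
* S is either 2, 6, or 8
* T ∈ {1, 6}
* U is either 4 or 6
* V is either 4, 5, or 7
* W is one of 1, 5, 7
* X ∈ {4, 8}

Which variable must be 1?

Among the 8 variables, 2 fits only S (and all 8 values in {1, 2, 3, 4, 5, 6, 7, 8} must be used), so S = 2.
Among the 7 still-open variables, 3 fits only R (and all 7 values in {1, 3, 4, 5, 6, 7, 8} must be used), so R = 3.
The 6 still-open variables draw from only 6 values {1, 4, 5, 6, 7, 8}, so each is used; only X can be 8, hence X = 8.
Q and U share exactly the 2 values {4, 6}; by pigeonhole those values go to them, so strike 4, 6 from T, V.
So 1 goes to T.

T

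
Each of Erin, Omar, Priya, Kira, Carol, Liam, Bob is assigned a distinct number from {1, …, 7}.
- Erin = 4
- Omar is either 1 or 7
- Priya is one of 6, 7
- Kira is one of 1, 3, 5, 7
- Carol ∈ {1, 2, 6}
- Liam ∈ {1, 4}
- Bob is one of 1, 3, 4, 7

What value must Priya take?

6

Erin has just one choice, so Erin = 4. Eliminate 4 elsewhere: Liam, Bob.
Liam's domain is down to {1}, so Liam = 1. Strike 1 from Omar, Kira, Carol, Bob.
That leaves Omar = 7. Strike 7 from Priya, Kira, Bob.
So Priya = 6.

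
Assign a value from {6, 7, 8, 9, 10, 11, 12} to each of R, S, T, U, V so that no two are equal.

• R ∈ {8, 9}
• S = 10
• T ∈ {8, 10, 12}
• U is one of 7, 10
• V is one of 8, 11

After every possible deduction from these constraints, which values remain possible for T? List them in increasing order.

S has just one choice, so S = 10. Strike 10 from T, U.
U must be 7 (only option left).
No further eliminations apply; T can still be any of 8, 12.

8, 12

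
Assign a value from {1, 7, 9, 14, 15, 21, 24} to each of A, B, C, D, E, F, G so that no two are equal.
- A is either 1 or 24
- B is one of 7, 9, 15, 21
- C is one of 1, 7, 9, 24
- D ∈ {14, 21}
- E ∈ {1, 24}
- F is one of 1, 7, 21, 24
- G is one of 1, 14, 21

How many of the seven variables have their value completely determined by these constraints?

3

The 7 variables together cover exactly {1, 7, 9, 14, 15, 21, 24} — 7 values for 7 variables — and 15 appears only in B's list, so B = 15.
The 6 still-open variables together cover exactly {1, 7, 9, 14, 21, 24} — 6 values for 6 variables — and 9 appears only in C's list, so C = 9.
The 5 still-open variables draw from only 5 values {1, 7, 14, 21, 24}, so each is used; only F can be 7, hence F = 7.
The 2 variables A and E are confined to {1, 24}, which locks those values in; drop them from G.
Determined: B=15, C=9, F=7. The other variables each still have more than one consistent value. That makes 3.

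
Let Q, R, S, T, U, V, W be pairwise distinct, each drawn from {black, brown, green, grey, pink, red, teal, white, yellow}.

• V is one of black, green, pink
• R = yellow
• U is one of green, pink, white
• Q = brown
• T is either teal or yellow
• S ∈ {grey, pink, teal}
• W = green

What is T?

teal

Q has just one choice, so Q = brown.
R's domain is down to {yellow}, so R = yellow. Eliminate yellow elsewhere: T.
So T = teal.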